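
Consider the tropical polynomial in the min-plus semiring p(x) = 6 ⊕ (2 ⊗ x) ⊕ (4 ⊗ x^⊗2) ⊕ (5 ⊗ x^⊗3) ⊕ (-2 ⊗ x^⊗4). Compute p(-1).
p(-1) = -6

A tropical monomial a ⊗ x^⊗i evaluates to a + i · x. Evaluating each term at x = -1:
  Term 0 contributes 6 + 0 · -1 = 6
  Term 1 contributes 2 + 1 · -1 = 1
  Term 2 contributes 4 + 2 · -1 = 2
  Term 3 contributes 5 + 3 · -1 = 2
  Term 4 contributes -2 + 4 · -1 = -6
p(-1) = ⊕ of these = min[6, 1, 2, 2, -6] = -6.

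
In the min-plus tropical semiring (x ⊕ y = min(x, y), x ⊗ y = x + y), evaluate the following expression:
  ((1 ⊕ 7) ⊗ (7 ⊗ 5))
((1 ⊕ 7) ⊗ (7 ⊗ 5)) = 13

Expand innermost to outermost. Recall ⊕ takes the minimum of its arguments and ⊗ takes their sum. Working out the expression ((1 ⊕ 7) ⊗ (7 ⊗ 5)) gives 13.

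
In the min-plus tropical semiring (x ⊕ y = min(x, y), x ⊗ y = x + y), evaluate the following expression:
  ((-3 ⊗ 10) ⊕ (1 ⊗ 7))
((-3 ⊗ 10) ⊕ (1 ⊗ 7)) = 7

Expand innermost to outermost. Recall ⊕ takes the minimum of its arguments and ⊗ takes their sum. Working out the expression ((-3 ⊗ 10) ⊕ (1 ⊗ 7)) gives 7.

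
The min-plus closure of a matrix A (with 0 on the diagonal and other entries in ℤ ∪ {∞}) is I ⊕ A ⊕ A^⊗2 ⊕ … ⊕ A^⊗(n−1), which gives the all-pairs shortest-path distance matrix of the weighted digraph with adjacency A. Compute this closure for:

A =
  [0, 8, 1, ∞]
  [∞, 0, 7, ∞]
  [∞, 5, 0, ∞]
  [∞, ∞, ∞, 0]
Closure =
  [0, 6, 1, ∞]
  [∞, 0, 7, ∞]
  [∞, 5, 0, ∞]
  [∞, ∞, ∞, 0]

This is the Floyd-Warshall all-pairs shortest-path computation. For each intermediate vertex k = 0, 1, …, 3, update dist[i][j] ← min(dist[i][j], dist[i][k] + dist[k][j]). The final matrix gives, for each (i, j), the minimum total weight of any directed path from i to j (possibly empty when i = j).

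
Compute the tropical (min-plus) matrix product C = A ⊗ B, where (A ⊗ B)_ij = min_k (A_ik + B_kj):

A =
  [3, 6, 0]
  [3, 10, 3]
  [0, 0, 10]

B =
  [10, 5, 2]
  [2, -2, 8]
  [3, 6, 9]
A ⊗ B =
  [3, 4, 5]
  [6, 8, 5]
  [2, -2, 2]

Apply the min-plus product entry-by-entry:
  C[0][0] = min over k of (A[0][0] + B[0][0] = 3 + 10 = 13, A[0][1] + B[1][0] = 6 + 2 = 8, A[0][2] + B[2][0] = 0 + 3 = 3) = 3 (attained at k = 2)
  C[0][1] = min over k of (A[0][0] + B[0][1] = 3 + 5 = 8, A[0][1] + B[1][1] = 6 + -2 = 4, A[0][2] + B[2][1] = 0 + 6 = 6) = 4 (attained at k = 1)
  C[0][2] = min over k of (A[0][0] + B[0][2] = 3 + 2 = 5, A[0][1] + B[1][2] = 6 + 8 = 14, A[0][2] + B[2][2] = 0 + 9 = 9) = 5 (attained at k = 0)
  C[1][0] = min over k of (A[1][0] + B[0][0] = 3 + 10 = 13, A[1][1] + B[1][0] = 10 + 2 = 12, A[1][2] + B[2][0] = 3 + 3 = 6) = 6 (attained at k = 2)
  C[1][1] = min over k of (A[1][0] + B[0][1] = 3 + 5 = 8, A[1][1] + B[1][1] = 10 + -2 = 8, A[1][2] + B[2][1] = 3 + 6 = 9) = 8 (attained at k = 0)
  C[1][2] = min over k of (A[1][0] + B[0][2] = 3 + 2 = 5, A[1][1] + B[1][2] = 10 + 8 = 18, A[1][2] + B[2][2] = 3 + 9 = 12) = 5 (attained at k = 0)
  C[2][0] = min over k of (A[2][0] + B[0][0] = 0 + 10 = 10, A[2][1] + B[1][0] = 0 + 2 = 2, A[2][2] + B[2][0] = 10 + 3 = 13) = 2 (attained at k = 1)
  C[2][1] = min over k of (A[2][0] + B[0][1] = 0 + 5 = 5, A[2][1] + B[1][1] = 0 + -2 = -2, A[2][2] + B[2][1] = 10 + 6 = 16) = -2 (attained at k = 1)
  C[2][2] = min over k of (A[2][0] + B[0][2] = 0 + 2 = 2, A[2][1] + B[1][2] = 0 + 8 = 8, A[2][2] + B[2][2] = 10 + 9 = 19) = 2 (attained at k = 0)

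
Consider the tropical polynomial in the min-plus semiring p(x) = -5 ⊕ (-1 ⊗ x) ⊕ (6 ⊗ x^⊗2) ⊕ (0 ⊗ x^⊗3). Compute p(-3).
p(-3) = -9

A tropical monomial a ⊗ x^⊗i evaluates to a + i · x. Evaluating each term at x = -3:
  Term 0 contributes -5 + 0 · -3 = -5
  Term 1 contributes -1 + 1 · -3 = -4
  Term 2 contributes 6 + 2 · -3 = 0
  Term 3 contributes 0 + 3 · -3 = -9
p(-3) = ⊕ of these = min[-5, -4, 0, -9] = -9.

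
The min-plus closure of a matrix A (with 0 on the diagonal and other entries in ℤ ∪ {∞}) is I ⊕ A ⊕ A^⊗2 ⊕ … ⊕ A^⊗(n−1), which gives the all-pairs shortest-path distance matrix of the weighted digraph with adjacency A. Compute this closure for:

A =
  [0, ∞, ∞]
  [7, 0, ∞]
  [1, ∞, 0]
Closure =
  [0, ∞, ∞]
  [7, 0, ∞]
  [1, ∞, 0]

This is the Floyd-Warshall all-pairs shortest-path computation. For each intermediate vertex k = 0, 1, …, 2, update dist[i][j] ← min(dist[i][j], dist[i][k] + dist[k][j]). The final matrix gives, for each (i, j), the minimum total weight of any directed path from i to j (possibly empty when i = j).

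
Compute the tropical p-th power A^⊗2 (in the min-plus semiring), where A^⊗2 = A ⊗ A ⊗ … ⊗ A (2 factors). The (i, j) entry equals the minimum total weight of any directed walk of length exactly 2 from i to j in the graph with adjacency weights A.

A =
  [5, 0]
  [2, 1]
A^⊗2 =
  [2, 1]
  [3, 2]

Each entry (A^⊗2)_ij equals the minimum over all length-2 walks i = v_0 → v_1 → … → v_2 = j of Σ_t A[v_t][v_{t+1}]. For example, for (i, j) = (0, 1) we minimise over 2 possible intermediate vertex sequences; the minimum is 1, attained along the walk 0 → 1 → 1.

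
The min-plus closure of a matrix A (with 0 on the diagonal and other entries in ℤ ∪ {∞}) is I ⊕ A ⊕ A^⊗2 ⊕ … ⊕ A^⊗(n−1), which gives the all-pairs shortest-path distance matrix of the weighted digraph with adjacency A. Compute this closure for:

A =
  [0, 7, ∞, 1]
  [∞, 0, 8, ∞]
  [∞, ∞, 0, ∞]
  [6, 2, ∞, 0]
Closure =
  [0, 3, 11, 1]
  [∞, 0, 8, ∞]
  [∞, ∞, 0, ∞]
  [6, 2, 10, 0]

This is the Floyd-Warshall all-pairs shortest-path computation. For each intermediate vertex k = 0, 1, …, 3, update dist[i][j] ← min(dist[i][j], dist[i][k] + dist[k][j]). The final matrix gives, for each (i, j), the minimum total weight of any directed path from i to j (possibly empty when i = j).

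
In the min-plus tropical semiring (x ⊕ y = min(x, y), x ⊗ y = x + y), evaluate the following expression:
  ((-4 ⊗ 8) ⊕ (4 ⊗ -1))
((-4 ⊗ 8) ⊕ (4 ⊗ -1)) = 3

Expand innermost to outermost. Recall ⊕ takes the minimum of its arguments and ⊗ takes their sum. Working out the expression ((-4 ⊗ 8) ⊕ (4 ⊗ -1)) gives 3.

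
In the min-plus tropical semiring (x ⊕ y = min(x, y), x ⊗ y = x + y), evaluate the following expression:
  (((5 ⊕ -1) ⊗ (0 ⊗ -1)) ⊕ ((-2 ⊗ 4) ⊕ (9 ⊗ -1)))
(((5 ⊕ -1) ⊗ (0 ⊗ -1)) ⊕ ((-2 ⊗ 4) ⊕ (9 ⊗ -1))) = -2

Expand innermost to outermost. Recall ⊕ takes the minimum of its arguments and ⊗ takes their sum. Working out the expression (((5 ⊕ -1) ⊗ (0 ⊗ -1)) ⊕ ((-2 ⊗ 4) ⊕ (9 ⊗ -1))) gives -2.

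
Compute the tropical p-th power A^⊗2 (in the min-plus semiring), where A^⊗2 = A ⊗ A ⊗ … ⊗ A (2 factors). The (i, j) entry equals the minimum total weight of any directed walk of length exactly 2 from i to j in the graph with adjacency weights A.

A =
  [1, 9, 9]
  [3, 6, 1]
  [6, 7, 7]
A^⊗2 =
  [2, 10, 10]
  [4, 8, 7]
  [7, 13, 8]

Each entry (A^⊗2)_ij equals the minimum over all length-2 walks i = v_0 → v_1 → … → v_2 = j of Σ_t A[v_t][v_{t+1}]. For example, for (i, j) = (0, 2) we minimise over 3 possible intermediate vertex sequences; the minimum is 10, attained along the walk 0 → 0 → 2.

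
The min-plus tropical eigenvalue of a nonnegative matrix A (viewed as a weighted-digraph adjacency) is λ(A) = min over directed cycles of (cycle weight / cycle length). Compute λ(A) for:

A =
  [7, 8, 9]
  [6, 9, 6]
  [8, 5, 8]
λ(A) = 11/2

Enumerate directed cycles and compute their means (weight / length). Sample:
  cycle 0 → 0: weight = 7, length = 1, mean = 7/1 ≈ 7.000
  cycle 1 → 1: weight = 9, length = 1, mean = 9/1 ≈ 9.000
  cycle 2 → 2: weight = 8, length = 1, mean = 8/1 ≈ 8.000
  cycle 0 → 1 → 0: weight = 14, length = 2, mean = 14/2 ≈ 7.000
  cycle 0 → 2 → 0: weight = 17, length = 2, mean = 17/2 ≈ 8.500
  cycle 1 → 0 → 1: weight = 14, length = 2, mean = 14/2 ≈ 7.000
Minimum mean = 5.500, attained e.g. along the cycle 1 → 2 → 1 with weight 11 and length 2. So λ(A) = 11/2 = 11/2.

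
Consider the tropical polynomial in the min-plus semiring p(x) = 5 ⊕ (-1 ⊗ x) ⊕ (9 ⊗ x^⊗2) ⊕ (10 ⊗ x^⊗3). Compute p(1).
p(1) = 0

A tropical monomial a ⊗ x^⊗i evaluates to a + i · x. Evaluating each term at x = 1:
  Term 0 contributes 5 + 0 · 1 = 5
  Term 1 contributes -1 + 1 · 1 = 0
  Term 2 contributes 9 + 2 · 1 = 11
  Term 3 contributes 10 + 3 · 1 = 13
p(1) = ⊕ of these = min[5, 0, 11, 13] = 0.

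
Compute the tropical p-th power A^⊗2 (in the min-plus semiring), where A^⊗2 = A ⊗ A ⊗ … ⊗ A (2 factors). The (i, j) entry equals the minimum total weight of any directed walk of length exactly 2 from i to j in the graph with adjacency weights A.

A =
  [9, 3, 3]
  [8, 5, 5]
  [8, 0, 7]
A^⊗2 =
  [11, 3, 8]
  [13, 5, 10]
  [8, 5, 5]

Each entry (A^⊗2)_ij equals the minimum over all length-2 walks i = v_0 → v_1 → … → v_2 = j of Σ_t A[v_t][v_{t+1}]. For example, for (i, j) = (0, 2) we minimise over 3 possible intermediate vertex sequences; the minimum is 8, attained along the walk 0 → 1 → 2.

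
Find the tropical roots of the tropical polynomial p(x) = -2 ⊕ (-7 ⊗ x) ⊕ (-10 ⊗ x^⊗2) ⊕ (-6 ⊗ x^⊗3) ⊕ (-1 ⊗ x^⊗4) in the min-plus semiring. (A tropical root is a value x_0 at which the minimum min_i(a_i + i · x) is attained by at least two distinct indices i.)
Roots: {-5, -4, 3, 5}

Each tropical root is a break point of the lower envelope of the lines y = a_i + i · x (there are 5 lines, with slopes 0, 1, ..., 4). Only the lines that attain the minimum somewhere contribute to roots; other lines are dominated. Here the surviving (envelope) indices are i = 4, i = 3, i = 2, i = 1, i = 0.
Intersections between consecutive envelope lines give the roots: for adjacent envelope indices i < j the intersection is x = (a_i − a_j) / (j − i). Reading off the sorted break points: {-5, -4, 3, 5}.
Verification: at each break x_0, at least two indices attain the minimum of min_i(a_i + i · x_0).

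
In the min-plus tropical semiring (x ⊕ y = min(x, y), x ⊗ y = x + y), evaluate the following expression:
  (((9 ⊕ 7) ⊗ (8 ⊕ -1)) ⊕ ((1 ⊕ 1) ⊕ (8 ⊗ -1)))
(((9 ⊕ 7) ⊗ (8 ⊕ -1)) ⊕ ((1 ⊕ 1) ⊕ (8 ⊗ -1))) = 1

Expand innermost to outermost. Recall ⊕ takes the minimum of its arguments and ⊗ takes their sum. Working out the expression (((9 ⊕ 7) ⊗ (8 ⊕ -1)) ⊕ ((1 ⊕ 1) ⊕ (8 ⊗ -1))) gives 1.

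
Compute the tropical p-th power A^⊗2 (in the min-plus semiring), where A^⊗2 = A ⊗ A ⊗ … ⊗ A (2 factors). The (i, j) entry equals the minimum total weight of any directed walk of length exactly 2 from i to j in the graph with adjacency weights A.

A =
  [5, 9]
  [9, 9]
A^⊗2 =
  [10, 14]
  [14, 18]

Each entry (A^⊗2)_ij equals the minimum over all length-2 walks i = v_0 → v_1 → … → v_2 = j of Σ_t A[v_t][v_{t+1}]. For example, for (i, j) = (0, 1) we minimise over 2 possible intermediate vertex sequences; the minimum is 14, attained along the walk 0 → 0 → 1.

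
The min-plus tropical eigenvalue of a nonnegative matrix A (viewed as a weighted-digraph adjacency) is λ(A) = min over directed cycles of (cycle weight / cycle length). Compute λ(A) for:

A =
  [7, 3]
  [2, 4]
λ(A) = 5/2

Enumerate directed cycles and compute their means (weight / length). Sample:
  cycle 0 → 0: weight = 7, length = 1, mean = 7/1 ≈ 7.000
  cycle 1 → 1: weight = 4, length = 1, mean = 4/1 ≈ 4.000
  cycle 0 → 1 → 0: weight = 5, length = 2, mean = 5/2 ≈ 2.500
  cycle 1 → 0 → 1: weight = 5, length = 2, mean = 5/2 ≈ 2.500
Minimum mean = 2.500, attained e.g. along the cycle 0 → 1 → 0 with weight 5 and length 2. So λ(A) = 5/2 = 5/2.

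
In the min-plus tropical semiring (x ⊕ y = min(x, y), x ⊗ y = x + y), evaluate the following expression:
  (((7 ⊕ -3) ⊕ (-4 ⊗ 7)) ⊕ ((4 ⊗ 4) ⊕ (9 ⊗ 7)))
(((7 ⊕ -3) ⊕ (-4 ⊗ 7)) ⊕ ((4 ⊗ 4) ⊕ (9 ⊗ 7))) = -3

Expand innermost to outermost. Recall ⊕ takes the minimum of its arguments and ⊗ takes their sum. Working out the expression (((7 ⊕ -3) ⊕ (-4 ⊗ 7)) ⊕ ((4 ⊗ 4) ⊕ (9 ⊗ 7))) gives -3.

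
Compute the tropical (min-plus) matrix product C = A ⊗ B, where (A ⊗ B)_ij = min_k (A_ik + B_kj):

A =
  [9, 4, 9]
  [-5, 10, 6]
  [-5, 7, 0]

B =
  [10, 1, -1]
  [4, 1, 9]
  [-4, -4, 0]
A ⊗ B =
  [5, 5, 8]
  [2, -4, -6]
  [-4, -4, -6]

Apply the min-plus product entry-by-entry:
  C[0][0] = min over k of (A[0][0] + B[0][0] = 9 + 10 = 19, A[0][1] + B[1][0] = 4 + 4 = 8, A[0][2] + B[2][0] = 9 + -4 = 5) = 5 (attained at k = 2)
  C[0][1] = min over k of (A[0][0] + B[0][1] = 9 + 1 = 10, A[0][1] + B[1][1] = 4 + 1 = 5, A[0][2] + B[2][1] = 9 + -4 = 5) = 5 (attained at k = 1)
  C[0][2] = min over k of (A[0][0] + B[0][2] = 9 + -1 = 8, A[0][1] + B[1][2] = 4 + 9 = 13, A[0][2] + B[2][2] = 9 + 0 = 9) = 8 (attained at k = 0)
  C[1][0] = min over k of (A[1][0] + B[0][0] = -5 + 10 = 5, A[1][1] + B[1][0] = 10 + 4 = 14, A[1][2] + B[2][0] = 6 + -4 = 2) = 2 (attained at k = 2)
  C[1][1] = min over k of (A[1][0] + B[0][1] = -5 + 1 = -4, A[1][1] + B[1][1] = 10 + 1 = 11, A[1][2] + B[2][1] = 6 + -4 = 2) = -4 (attained at k = 0)
  C[1][2] = min over k of (A[1][0] + B[0][2] = -5 + -1 = -6, A[1][1] + B[1][2] = 10 + 9 = 19, A[1][2] + B[2][2] = 6 + 0 = 6) = -6 (attained at k = 0)
  C[2][0] = min over k of (A[2][0] + B[0][0] = -5 + 10 = 5, A[2][1] + B[1][0] = 7 + 4 = 11, A[2][2] + B[2][0] = 0 + -4 = -4) = -4 (attained at k = 2)
  C[2][1] = min over k of (A[2][0] + B[0][1] = -5 + 1 = -4, A[2][1] + B[1][1] = 7 + 1 = 8, A[2][2] + B[2][1] = 0 + -4 = -4) = -4 (attained at k = 0)
  C[2][2] = min over k of (A[2][0] + B[0][2] = -5 + -1 = -6, A[2][1] + B[1][2] = 7 + 9 = 16, A[2][2] + B[2][2] = 0 + 0 = 0) = -6 (attained at k = 0)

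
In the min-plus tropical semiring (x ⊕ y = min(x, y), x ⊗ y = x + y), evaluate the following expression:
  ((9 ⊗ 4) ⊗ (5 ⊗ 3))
((9 ⊗ 4) ⊗ (5 ⊗ 3)) = 21

Expand innermost to outermost. Recall ⊕ takes the minimum of its arguments and ⊗ takes their sum. Working out the expression ((9 ⊗ 4) ⊗ (5 ⊗ 3)) gives 21.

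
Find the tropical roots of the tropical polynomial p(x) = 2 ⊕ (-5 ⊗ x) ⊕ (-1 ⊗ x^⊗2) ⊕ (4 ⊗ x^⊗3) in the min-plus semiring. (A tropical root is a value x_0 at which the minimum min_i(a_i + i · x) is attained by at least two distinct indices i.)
Roots: {-5, -4, 7}

Each tropical root is a break point of the lower envelope of the lines y = a_i + i · x (there are 4 lines, with slopes 0, 1, ..., 3). Only the lines that attain the minimum somewhere contribute to roots; other lines are dominated. Here the surviving (envelope) indices are i = 3, i = 2, i = 1, i = 0.
Intersections between consecutive envelope lines give the roots: for adjacent envelope indices i < j the intersection is x = (a_i − a_j) / (j − i). Reading off the sorted break points: {-5, -4, 7}.
Verification: at each break x_0, at least two indices attain the minimum of min_i(a_i + i · x_0).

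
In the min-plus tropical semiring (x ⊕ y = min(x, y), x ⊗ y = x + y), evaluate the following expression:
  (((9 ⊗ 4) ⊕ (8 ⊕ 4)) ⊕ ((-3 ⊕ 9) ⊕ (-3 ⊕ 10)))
(((9 ⊗ 4) ⊕ (8 ⊕ 4)) ⊕ ((-3 ⊕ 9) ⊕ (-3 ⊕ 10))) = -3

Expand innermost to outermost. Recall ⊕ takes the minimum of its arguments and ⊗ takes their sum. Working out the expression (((9 ⊗ 4) ⊕ (8 ⊕ 4)) ⊕ ((-3 ⊕ 9) ⊕ (-3 ⊕ 10))) gives -3.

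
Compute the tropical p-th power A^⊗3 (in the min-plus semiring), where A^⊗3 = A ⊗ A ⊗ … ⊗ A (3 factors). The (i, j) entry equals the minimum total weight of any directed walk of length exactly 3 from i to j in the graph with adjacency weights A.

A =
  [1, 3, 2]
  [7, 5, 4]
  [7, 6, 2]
A^⊗3 =
  [3, 5, 4]
  [9, 11, 8]
  [9, 10, 6]

Each entry (A^⊗3)_ij equals the minimum over all length-3 walks i = v_0 → v_1 → … → v_3 = j of Σ_t A[v_t][v_{t+1}]. For example, for (i, j) = (0, 2) we minimise over 9 possible intermediate vertex sequences; the minimum is 4, attained along the walk 0 → 0 → 0 → 2.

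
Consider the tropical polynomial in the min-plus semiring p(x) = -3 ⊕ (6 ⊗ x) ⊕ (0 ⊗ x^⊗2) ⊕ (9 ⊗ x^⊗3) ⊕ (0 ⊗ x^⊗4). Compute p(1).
p(1) = -3

A tropical monomial a ⊗ x^⊗i evaluates to a + i · x. Evaluating each term at x = 1:
  Term 0 contributes -3 + 0 · 1 = -3
  Term 1 contributes 6 + 1 · 1 = 7
  Term 2 contributes 0 + 2 · 1 = 2
  Term 3 contributes 9 + 3 · 1 = 12
  Term 4 contributes 0 + 4 · 1 = 4
p(1) = ⊕ of these = min[-3, 7, 2, 12, 4] = -3.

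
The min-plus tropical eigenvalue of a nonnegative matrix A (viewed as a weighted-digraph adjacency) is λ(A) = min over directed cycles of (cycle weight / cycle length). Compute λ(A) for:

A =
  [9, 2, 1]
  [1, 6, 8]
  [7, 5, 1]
λ(A) = 1

Enumerate directed cycles and compute their means (weight / length). Sample:
  cycle 0 → 0: weight = 9, length = 1, mean = 9/1 ≈ 9.000
  cycle 1 → 1: weight = 6, length = 1, mean = 6/1 ≈ 6.000
  cycle 2 → 2: weight = 1, length = 1, mean = 1/1 ≈ 1.000
  cycle 0 → 1 → 0: weight = 3, length = 2, mean = 3/2 ≈ 1.500
  cycle 0 → 2 → 0: weight = 8, length = 2, mean = 8/2 ≈ 4.000
  cycle 1 → 0 → 1: weight = 3, length = 2, mean = 3/2 ≈ 1.500
Minimum mean = 1.000, attained e.g. along the cycle 2 → 2 with weight 1 and length 1. So λ(A) = 1/1 = 1.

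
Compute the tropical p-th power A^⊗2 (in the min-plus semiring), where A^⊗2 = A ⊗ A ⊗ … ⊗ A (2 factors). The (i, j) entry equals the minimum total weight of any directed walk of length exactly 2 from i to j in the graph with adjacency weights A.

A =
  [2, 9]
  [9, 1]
A^⊗2 =
  [4, 10]
  [10, 2]

Each entry (A^⊗2)_ij equals the minimum over all length-2 walks i = v_0 → v_1 → … → v_2 = j of Σ_t A[v_t][v_{t+1}]. For example, for (i, j) = (0, 1) we minimise over 2 possible intermediate vertex sequences; the minimum is 10, attained along the walk 0 → 1 → 1.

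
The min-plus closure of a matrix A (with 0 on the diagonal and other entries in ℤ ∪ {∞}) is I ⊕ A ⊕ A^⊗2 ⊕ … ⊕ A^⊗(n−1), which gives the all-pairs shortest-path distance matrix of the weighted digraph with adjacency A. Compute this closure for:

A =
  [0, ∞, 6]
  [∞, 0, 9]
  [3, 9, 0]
Closure =
  [0, 15, 6]
  [12, 0, 9]
  [3, 9, 0]

This is the Floyd-Warshall all-pairs shortest-path computation. For each intermediate vertex k = 0, 1, …, 2, update dist[i][j] ← min(dist[i][j], dist[i][k] + dist[k][j]). The final matrix gives, for each (i, j), the minimum total weight of any directed path from i to j (possibly empty when i = j).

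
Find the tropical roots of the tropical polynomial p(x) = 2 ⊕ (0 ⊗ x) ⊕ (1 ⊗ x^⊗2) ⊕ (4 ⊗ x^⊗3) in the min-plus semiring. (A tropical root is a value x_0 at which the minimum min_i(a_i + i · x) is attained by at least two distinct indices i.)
Roots: {-3, -1, 2}

Each tropical root is a break point of the lower envelope of the lines y = a_i + i · x (there are 4 lines, with slopes 0, 1, ..., 3). Only the lines that attain the minimum somewhere contribute to roots; other lines are dominated. Here the surviving (envelope) indices are i = 3, i = 2, i = 1, i = 0.
Intersections between consecutive envelope lines give the roots: for adjacent envelope indices i < j the intersection is x = (a_i − a_j) / (j − i). Reading off the sorted break points: {-3, -1, 2}.
Verification: at each break x_0, at least two indices attain the minimum of min_i(a_i + i · x_0).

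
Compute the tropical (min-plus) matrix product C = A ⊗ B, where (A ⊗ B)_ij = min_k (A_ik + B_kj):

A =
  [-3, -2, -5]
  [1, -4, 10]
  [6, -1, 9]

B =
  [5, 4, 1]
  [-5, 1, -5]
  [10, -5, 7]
A ⊗ B =
  [-7, -10, -7]
  [-9, -3, -9]
  [-6, 0, -6]

Apply the min-plus product entry-by-entry:
  C[0][0] = min over k of (A[0][0] + B[0][0] = -3 + 5 = 2, A[0][1] + B[1][0] = -2 + -5 = -7, A[0][2] + B[2][0] = -5 + 10 = 5) = -7 (attained at k = 1)
  C[0][1] = min over k of (A[0][0] + B[0][1] = -3 + 4 = 1, A[0][1] + B[1][1] = -2 + 1 = -1, A[0][2] + B[2][1] = -5 + -5 = -10) = -10 (attained at k = 2)
  C[0][2] = min over k of (A[0][0] + B[0][2] = -3 + 1 = -2, A[0][1] + B[1][2] = -2 + -5 = -7, A[0][2] + B[2][2] = -5 + 7 = 2) = -7 (attained at k = 1)
  C[1][0] = min over k of (A[1][0] + B[0][0] = 1 + 5 = 6, A[1][1] + B[1][0] = -4 + -5 = -9, A[1][2] + B[2][0] = 10 + 10 = 20) = -9 (attained at k = 1)
  C[1][1] = min over k of (A[1][0] + B[0][1] = 1 + 4 = 5, A[1][1] + B[1][1] = -4 + 1 = -3, A[1][2] + B[2][1] = 10 + -5 = 5) = -3 (attained at k = 1)
  C[1][2] = min over k of (A[1][0] + B[0][2] = 1 + 1 = 2, A[1][1] + B[1][2] = -4 + -5 = -9, A[1][2] + B[2][2] = 10 + 7 = 17) = -9 (attained at k = 1)
  C[2][0] = min over k of (A[2][0] + B[0][0] = 6 + 5 = 11, A[2][1] + B[1][0] = -1 + -5 = -6, A[2][2] + B[2][0] = 9 + 10 = 19) = -6 (attained at k = 1)
  C[2][1] = min over k of (A[2][0] + B[0][1] = 6 + 4 = 10, A[2][1] + B[1][1] = -1 + 1 = 0, A[2][2] + B[2][1] = 9 + -5 = 4) = 0 (attained at k = 1)
  C[2][2] = min over k of (A[2][0] + B[0][2] = 6 + 1 = 7, A[2][1] + B[1][2] = -1 + -5 = -6, A[2][2] + B[2][2] = 9 + 7 = 16) = -6 (attained at k = 1)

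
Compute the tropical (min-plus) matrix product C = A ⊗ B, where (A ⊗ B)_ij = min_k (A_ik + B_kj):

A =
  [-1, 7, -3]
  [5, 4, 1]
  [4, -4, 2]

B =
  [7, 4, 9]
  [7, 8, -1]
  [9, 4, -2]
A ⊗ B =
  [6, 1, -5]
  [10, 5, -1]
  [3, 4, -5]

Apply the min-plus product entry-by-entry:
  C[0][0] = min over k of (A[0][0] + B[0][0] = -1 + 7 = 6, A[0][1] + B[1][0] = 7 + 7 = 14, A[0][2] + B[2][0] = -3 + 9 = 6) = 6 (attained at k = 0)
  C[0][1] = min over k of (A[0][0] + B[0][1] = -1 + 4 = 3, A[0][1] + B[1][1] = 7 + 8 = 15, A[0][2] + B[2][1] = -3 + 4 = 1) = 1 (attained at k = 2)
  C[0][2] = min over k of (A[0][0] + B[0][2] = -1 + 9 = 8, A[0][1] + B[1][2] = 7 + -1 = 6, A[0][2] + B[2][2] = -3 + -2 = -5) = -5 (attained at k = 2)
  C[1][0] = min over k of (A[1][0] + B[0][0] = 5 + 7 = 12, A[1][1] + B[1][0] = 4 + 7 = 11, A[1][2] + B[2][0] = 1 + 9 = 10) = 10 (attained at k = 2)
  C[1][1] = min over k of (A[1][0] + B[0][1] = 5 + 4 = 9, A[1][1] + B[1][1] = 4 + 8 = 12, A[1][2] + B[2][1] = 1 + 4 = 5) = 5 (attained at k = 2)
  C[1][2] = min over k of (A[1][0] + B[0][2] = 5 + 9 = 14, A[1][1] + B[1][2] = 4 + -1 = 3, A[1][2] + B[2][2] = 1 + -2 = -1) = -1 (attained at k = 2)
  C[2][0] = min over k of (A[2][0] + B[0][0] = 4 + 7 = 11, A[2][1] + B[1][0] = -4 + 7 = 3, A[2][2] + B[2][0] = 2 + 9 = 11) = 3 (attained at k = 1)
  C[2][1] = min over k of (A[2][0] + B[0][1] = 4 + 4 = 8, A[2][1] + B[1][1] = -4 + 8 = 4, A[2][2] + B[2][1] = 2 + 4 = 6) = 4 (attained at k = 1)
  C[2][2] = min over k of (A[2][0] + B[0][2] = 4 + 9 = 13, A[2][1] + B[1][2] = -4 + -1 = -5, A[2][2] + B[2][2] = 2 + -2 = 0) = -5 (attained at k = 1)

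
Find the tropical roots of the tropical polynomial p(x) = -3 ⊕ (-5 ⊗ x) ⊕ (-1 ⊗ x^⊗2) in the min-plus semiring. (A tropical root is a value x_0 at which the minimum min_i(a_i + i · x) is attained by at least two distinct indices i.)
Roots: {-4, 2}

Each tropical root is a break point of the lower envelope of the lines y = a_i + i · x (there are 3 lines, with slopes 0, 1, ..., 2). Only the lines that attain the minimum somewhere contribute to roots; other lines are dominated. Here the surviving (envelope) indices are i = 2, i = 1, i = 0.
Intersections between consecutive envelope lines give the roots: for adjacent envelope indices i < j the intersection is x = (a_i − a_j) / (j − i). Reading off the sorted break points: {-4, 2}.
Verification: at each break x_0, at least two indices attain the minimum of min_i(a_i + i · x_0).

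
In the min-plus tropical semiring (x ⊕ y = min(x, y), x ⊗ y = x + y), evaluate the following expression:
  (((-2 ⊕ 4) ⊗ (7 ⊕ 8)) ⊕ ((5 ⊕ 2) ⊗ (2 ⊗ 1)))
(((-2 ⊕ 4) ⊗ (7 ⊕ 8)) ⊕ ((5 ⊕ 2) ⊗ (2 ⊗ 1))) = 5

Expand innermost to outermost. Recall ⊕ takes the minimum of its arguments and ⊗ takes their sum. Working out the expression (((-2 ⊕ 4) ⊗ (7 ⊕ 8)) ⊕ ((5 ⊕ 2) ⊗ (2 ⊗ 1))) gives 5.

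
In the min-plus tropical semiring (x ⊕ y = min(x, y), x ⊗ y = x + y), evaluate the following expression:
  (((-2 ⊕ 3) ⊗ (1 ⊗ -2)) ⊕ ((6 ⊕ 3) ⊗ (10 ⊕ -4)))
(((-2 ⊕ 3) ⊗ (1 ⊗ -2)) ⊕ ((6 ⊕ 3) ⊗ (10 ⊕ -4))) = -3

Expand innermost to outermost. Recall ⊕ takes the minimum of its arguments and ⊗ takes their sum. Working out the expression (((-2 ⊕ 3) ⊗ (1 ⊗ -2)) ⊕ ((6 ⊕ 3) ⊗ (10 ⊕ -4))) gives -3.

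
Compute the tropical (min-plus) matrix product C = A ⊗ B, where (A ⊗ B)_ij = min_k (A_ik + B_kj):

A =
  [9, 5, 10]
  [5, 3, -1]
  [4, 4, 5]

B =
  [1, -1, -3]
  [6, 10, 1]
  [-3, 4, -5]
A ⊗ B =
  [7, 8, 5]
  [-4, 3, -6]
  [2, 3, 0]

Apply the min-plus product entry-by-entry:
  C[0][0] = min over k of (A[0][0] + B[0][0] = 9 + 1 = 10, A[0][1] + B[1][0] = 5 + 6 = 11, A[0][2] + B[2][0] = 10 + -3 = 7) = 7 (attained at k = 2)
  C[0][1] = min over k of (A[0][0] + B[0][1] = 9 + -1 = 8, A[0][1] + B[1][1] = 5 + 10 = 15, A[0][2] + B[2][1] = 10 + 4 = 14) = 8 (attained at k = 0)
  C[0][2] = min over k of (A[0][0] + B[0][2] = 9 + -3 = 6, A[0][1] + B[1][2] = 5 + 1 = 6, A[0][2] + B[2][2] = 10 + -5 = 5) = 5 (attained at k = 2)
  C[1][0] = min over k of (A[1][0] + B[0][0] = 5 + 1 = 6, A[1][1] + B[1][0] = 3 + 6 = 9, A[1][2] + B[2][0] = -1 + -3 = -4) = -4 (attained at k = 2)
  C[1][1] = min over k of (A[1][0] + B[0][1] = 5 + -1 = 4, A[1][1] + B[1][1] = 3 + 10 = 13, A[1][2] + B[2][1] = -1 + 4 = 3) = 3 (attained at k = 2)
  C[1][2] = min over k of (A[1][0] + B[0][2] = 5 + -3 = 2, A[1][1] + B[1][2] = 3 + 1 = 4, A[1][2] + B[2][2] = -1 + -5 = -6) = -6 (attained at k = 2)
  C[2][0] = min over k of (A[2][0] + B[0][0] = 4 + 1 = 5, A[2][1] + B[1][0] = 4 + 6 = 10, A[2][2] + B[2][0] = 5 + -3 = 2) = 2 (attained at k = 2)
  C[2][1] = min over k of (A[2][0] + B[0][1] = 4 + -1 = 3, A[2][1] + B[1][1] = 4 + 10 = 14, A[2][2] + B[2][1] = 5 + 4 = 9) = 3 (attained at k = 0)
  C[2][2] = min over k of (A[2][0] + B[0][2] = 4 + -3 = 1, A[2][1] + B[1][2] = 4 + 1 = 5, A[2][2] + B[2][2] = 5 + -5 = 0) = 0 (attained at k = 2)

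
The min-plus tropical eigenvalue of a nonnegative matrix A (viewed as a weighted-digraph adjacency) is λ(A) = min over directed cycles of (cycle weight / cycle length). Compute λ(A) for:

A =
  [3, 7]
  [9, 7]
λ(A) = 3

Enumerate directed cycles and compute their means (weight / length). Sample:
  cycle 0 → 0: weight = 3, length = 1, mean = 3/1 ≈ 3.000
  cycle 1 → 1: weight = 7, length = 1, mean = 7/1 ≈ 7.000
  cycle 0 → 1 → 0: weight = 16, length = 2, mean = 16/2 ≈ 8.000
  cycle 1 → 0 → 1: weight = 16, length = 2, mean = 16/2 ≈ 8.000
Minimum mean = 3.000, attained e.g. along the cycle 0 → 0 with weight 3 and length 1. So λ(A) = 3/1 = 3.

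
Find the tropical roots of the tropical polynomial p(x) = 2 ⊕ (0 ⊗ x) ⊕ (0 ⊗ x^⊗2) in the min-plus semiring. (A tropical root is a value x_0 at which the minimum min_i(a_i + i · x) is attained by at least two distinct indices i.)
Roots: {0, 2}

Each tropical root is a break point of the lower envelope of the lines y = a_i + i · x (there are 3 lines, with slopes 0, 1, ..., 2). Only the lines that attain the minimum somewhere contribute to roots; other lines are dominated. Here the surviving (envelope) indices are i = 2, i = 1, i = 0.
Intersections between consecutive envelope lines give the roots: for adjacent envelope indices i < j the intersection is x = (a_i − a_j) / (j − i). Reading off the sorted break points: {0, 2}.
Verification: at each break x_0, at least two indices attain the minimum of min_i(a_i + i · x_0).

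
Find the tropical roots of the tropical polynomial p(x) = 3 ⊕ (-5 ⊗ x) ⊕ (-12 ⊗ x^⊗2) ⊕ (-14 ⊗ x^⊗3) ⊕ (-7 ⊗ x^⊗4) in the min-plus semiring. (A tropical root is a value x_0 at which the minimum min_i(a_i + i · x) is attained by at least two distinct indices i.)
Roots: {-7, 2, 7, 8}

Each tropical root is a break point of the lower envelope of the lines y = a_i + i · x (there are 5 lines, with slopes 0, 1, ..., 4). Only the lines that attain the minimum somewhere contribute to roots; other lines are dominated. Here the surviving (envelope) indices are i = 4, i = 3, i = 2, i = 1, i = 0.
Intersections between consecutive envelope lines give the roots: for adjacent envelope indices i < j the intersection is x = (a_i − a_j) / (j − i). Reading off the sorted break points: {-7, 2, 7, 8}.
Verification: at each break x_0, at least two indices attain the minimum of min_i(a_i + i · x_0).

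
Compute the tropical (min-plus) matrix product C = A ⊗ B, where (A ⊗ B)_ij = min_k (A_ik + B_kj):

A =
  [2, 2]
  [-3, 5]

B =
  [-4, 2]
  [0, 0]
A ⊗ B =
  [-2, 2]
  [-7, -1]

Apply the min-plus product entry-by-entry:
  C[0][0] = min over k of (A[0][0] + B[0][0] = 2 + -4 = -2, A[0][1] + B[1][0] = 2 + 0 = 2) = -2 (attained at k = 0)
  C[0][1] = min over k of (A[0][0] + B[0][1] = 2 + 2 = 4, A[0][1] + B[1][1] = 2 + 0 = 2) = 2 (attained at k = 1)
  C[1][0] = min over k of (A[1][0] + B[0][0] = -3 + -4 = -7, A[1][1] + B[1][0] = 5 + 0 = 5) = -7 (attained at k = 0)
  C[1][1] = min over k of (A[1][0] + B[0][1] = -3 + 2 = -1, A[1][1] + B[1][1] = 5 + 0 = 5) = -1 (attained at k = 0)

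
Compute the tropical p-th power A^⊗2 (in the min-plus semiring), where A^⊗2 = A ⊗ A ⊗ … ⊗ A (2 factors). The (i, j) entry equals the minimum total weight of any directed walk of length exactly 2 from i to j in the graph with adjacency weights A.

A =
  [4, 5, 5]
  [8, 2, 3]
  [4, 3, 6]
A^⊗2 =
  [8, 7, 8]
  [7, 4, 5]
  [8, 5, 6]

Each entry (A^⊗2)_ij equals the minimum over all length-2 walks i = v_0 → v_1 → … → v_2 = j of Σ_t A[v_t][v_{t+1}]. For example, for (i, j) = (0, 2) we minimise over 3 possible intermediate vertex sequences; the minimum is 8, attained along the walk 0 → 1 → 2.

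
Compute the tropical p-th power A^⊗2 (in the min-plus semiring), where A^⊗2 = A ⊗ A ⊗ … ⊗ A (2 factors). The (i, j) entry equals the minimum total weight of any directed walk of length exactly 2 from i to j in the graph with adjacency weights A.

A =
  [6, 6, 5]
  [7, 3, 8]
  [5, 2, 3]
A^⊗2 =
  [10, 7, 8]
  [10, 6, 11]
  [8, 5, 6]

Each entry (A^⊗2)_ij equals the minimum over all length-2 walks i = v_0 → v_1 → … → v_2 = j of Σ_t A[v_t][v_{t+1}]. For example, for (i, j) = (0, 2) we minimise over 3 possible intermediate vertex sequences; the minimum is 8, attained along the walk 0 → 2 → 2.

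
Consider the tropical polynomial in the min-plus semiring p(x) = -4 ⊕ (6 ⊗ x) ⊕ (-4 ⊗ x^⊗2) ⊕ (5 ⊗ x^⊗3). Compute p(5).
p(5) = -4

A tropical monomial a ⊗ x^⊗i evaluates to a + i · x. Evaluating each term at x = 5:
  Term 0 contributes -4 + 0 · 5 = -4
  Term 1 contributes 6 + 1 · 5 = 11
  Term 2 contributes -4 + 2 · 5 = 6
  Term 3 contributes 5 + 3 · 5 = 20
p(5) = ⊕ of these = min[-4, 11, 6, 20] = -4.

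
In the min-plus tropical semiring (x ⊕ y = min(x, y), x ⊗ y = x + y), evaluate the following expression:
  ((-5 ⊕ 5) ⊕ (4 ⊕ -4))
((-5 ⊕ 5) ⊕ (4 ⊕ -4)) = -5

Expand innermost to outermost. Recall ⊕ takes the minimum of its arguments and ⊗ takes their sum. Working out the expression ((-5 ⊕ 5) ⊕ (4 ⊕ -4)) gives -5.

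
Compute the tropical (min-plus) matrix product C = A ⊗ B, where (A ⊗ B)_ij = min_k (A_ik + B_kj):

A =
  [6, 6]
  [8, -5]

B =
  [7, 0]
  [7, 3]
A ⊗ B =
  [13, 6]
  [2, -2]

Apply the min-plus product entry-by-entry:
  C[0][0] = min over k of (A[0][0] + B[0][0] = 6 + 7 = 13, A[0][1] + B[1][0] = 6 + 7 = 13) = 13 (attained at k = 0)
  C[0][1] = min over k of (A[0][0] + B[0][1] = 6 + 0 = 6, A[0][1] + B[1][1] = 6 + 3 = 9) = 6 (attained at k = 0)
  C[1][0] = min over k of (A[1][0] + B[0][0] = 8 + 7 = 15, A[1][1] + B[1][0] = -5 + 7 = 2) = 2 (attained at k = 1)
  C[1][1] = min over k of (A[1][0] + B[0][1] = 8 + 0 = 8, A[1][1] + B[1][1] = -5 + 3 = -2) = -2 (attained at k = 1)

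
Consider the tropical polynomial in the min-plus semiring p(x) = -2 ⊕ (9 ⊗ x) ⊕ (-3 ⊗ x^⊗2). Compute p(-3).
p(-3) = -9

A tropical monomial a ⊗ x^⊗i evaluates to a + i · x. Evaluating each term at x = -3:
  Term 0 contributes -2 + 0 · -3 = -2
  Term 1 contributes 9 + 1 · -3 = 6
  Term 2 contributes -3 + 2 · -3 = -9
p(-3) = ⊕ of these = min[-2, 6, -9] = -9.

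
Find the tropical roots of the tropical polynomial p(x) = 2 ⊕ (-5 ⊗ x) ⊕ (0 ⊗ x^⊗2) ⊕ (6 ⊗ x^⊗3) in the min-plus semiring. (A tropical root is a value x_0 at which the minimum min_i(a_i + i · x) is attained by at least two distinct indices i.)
Roots: {-6, -5, 7}

Each tropical root is a break point of the lower envelope of the lines y = a_i + i · x (there are 4 lines, with slopes 0, 1, ..., 3). Only the lines that attain the minimum somewhere contribute to roots; other lines are dominated. Here the surviving (envelope) indices are i = 3, i = 2, i = 1, i = 0.
Intersections between consecutive envelope lines give the roots: for adjacent envelope indices i < j the intersection is x = (a_i − a_j) / (j − i). Reading off the sorted break points: {-6, -5, 7}.
Verification: at each break x_0, at least two indices attain the minimum of min_i(a_i + i · x_0).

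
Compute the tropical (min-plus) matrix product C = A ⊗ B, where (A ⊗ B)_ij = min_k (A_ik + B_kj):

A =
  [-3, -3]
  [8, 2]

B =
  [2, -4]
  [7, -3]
A ⊗ B =
  [-1, -7]
  [9, -1]

Apply the min-plus product entry-by-entry:
  C[0][0] = min over k of (A[0][0] + B[0][0] = -3 + 2 = -1, A[0][1] + B[1][0] = -3 + 7 = 4) = -1 (attained at k = 0)
  C[0][1] = min over k of (A[0][0] + B[0][1] = -3 + -4 = -7, A[0][1] + B[1][1] = -3 + -3 = -6) = -7 (attained at k = 0)
  C[1][0] = min over k of (A[1][0] + B[0][0] = 8 + 2 = 10, A[1][1] + B[1][0] = 2 + 7 = 9) = 9 (attained at k = 1)
  C[1][1] = min over k of (A[1][0] + B[0][1] = 8 + -4 = 4, A[1][1] + B[1][1] = 2 + -3 = -1) = -1 (attained at k = 1)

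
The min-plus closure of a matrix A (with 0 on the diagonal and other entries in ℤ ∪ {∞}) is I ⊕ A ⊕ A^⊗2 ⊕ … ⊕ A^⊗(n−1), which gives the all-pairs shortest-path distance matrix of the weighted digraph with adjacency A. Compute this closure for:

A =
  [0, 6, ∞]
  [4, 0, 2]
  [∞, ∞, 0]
Closure =
  [0, 6, 8]
  [4, 0, 2]
  [∞, ∞, 0]

This is the Floyd-Warshall all-pairs shortest-path computation. For each intermediate vertex k = 0, 1, …, 2, update dist[i][j] ← min(dist[i][j], dist[i][k] + dist[k][j]). The final matrix gives, for each (i, j), the minimum total weight of any directed path from i to j (possibly empty when i = j).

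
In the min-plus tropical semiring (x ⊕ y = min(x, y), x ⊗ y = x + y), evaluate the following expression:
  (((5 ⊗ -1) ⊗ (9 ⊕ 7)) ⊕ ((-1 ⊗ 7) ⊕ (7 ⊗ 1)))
(((5 ⊗ -1) ⊗ (9 ⊕ 7)) ⊕ ((-1 ⊗ 7) ⊕ (7 ⊗ 1))) = 6

Expand innermost to outermost. Recall ⊕ takes the minimum of its arguments and ⊗ takes their sum. Working out the expression (((5 ⊗ -1) ⊗ (9 ⊕ 7)) ⊕ ((-1 ⊗ 7) ⊕ (7 ⊗ 1))) gives 6.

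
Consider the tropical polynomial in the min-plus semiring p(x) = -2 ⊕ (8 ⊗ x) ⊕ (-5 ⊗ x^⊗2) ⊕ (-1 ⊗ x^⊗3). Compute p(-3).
p(-3) = -11

A tropical monomial a ⊗ x^⊗i evaluates to a + i · x. Evaluating each term at x = -3:
  Term 0 contributes -2 + 0 · -3 = -2
  Term 1 contributes 8 + 1 · -3 = 5
  Term 2 contributes -5 + 2 · -3 = -11
  Term 3 contributes -1 + 3 · -3 = -10
p(-3) = ⊕ of these = min[-2, 5, -11, -10] = -11.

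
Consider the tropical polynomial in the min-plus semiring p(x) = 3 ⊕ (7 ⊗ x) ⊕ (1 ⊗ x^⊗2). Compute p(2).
p(2) = 3

A tropical monomial a ⊗ x^⊗i evaluates to a + i · x. Evaluating each term at x = 2:
  Term 0 contributes 3 + 0 · 2 = 3
  Term 1 contributes 7 + 1 · 2 = 9
  Term 2 contributes 1 + 2 · 2 = 5
p(2) = ⊕ of these = min[3, 9, 5] = 3.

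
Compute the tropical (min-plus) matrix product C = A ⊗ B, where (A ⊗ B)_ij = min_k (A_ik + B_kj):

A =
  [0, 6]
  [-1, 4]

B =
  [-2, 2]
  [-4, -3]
A ⊗ B =
  [-2, 2]
  [-3, 1]

Apply the min-plus product entry-by-entry:
  C[0][0] = min over k of (A[0][0] + B[0][0] = 0 + -2 = -2, A[0][1] + B[1][0] = 6 + -4 = 2) = -2 (attained at k = 0)
  C[0][1] = min over k of (A[0][0] + B[0][1] = 0 + 2 = 2, A[0][1] + B[1][1] = 6 + -3 = 3) = 2 (attained at k = 0)
  C[1][0] = min over k of (A[1][0] + B[0][0] = -1 + -2 = -3, A[1][1] + B[1][0] = 4 + -4 = 0) = -3 (attained at k = 0)
  C[1][1] = min over k of (A[1][0] + B[0][1] = -1 + 2 = 1, A[1][1] + B[1][1] = 4 + -3 = 1) = 1 (attained at k = 0)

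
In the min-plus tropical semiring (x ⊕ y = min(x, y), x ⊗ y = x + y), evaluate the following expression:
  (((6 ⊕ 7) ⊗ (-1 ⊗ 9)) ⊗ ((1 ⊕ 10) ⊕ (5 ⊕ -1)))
(((6 ⊕ 7) ⊗ (-1 ⊗ 9)) ⊗ ((1 ⊕ 10) ⊕ (5 ⊕ -1))) = 13

Expand innermost to outermost. Recall ⊕ takes the minimum of its arguments and ⊗ takes their sum. Working out the expression (((6 ⊕ 7) ⊗ (-1 ⊗ 9)) ⊗ ((1 ⊕ 10) ⊕ (5 ⊕ -1))) gives 13.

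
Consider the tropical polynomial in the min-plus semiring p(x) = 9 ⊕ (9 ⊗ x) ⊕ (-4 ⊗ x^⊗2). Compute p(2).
p(2) = 0

A tropical monomial a ⊗ x^⊗i evaluates to a + i · x. Evaluating each term at x = 2:
  Term 0 contributes 9 + 0 · 2 = 9
  Term 1 contributes 9 + 1 · 2 = 11
  Term 2 contributes -4 + 2 · 2 = 0
p(2) = ⊕ of these = min[9, 11, 0] = 0.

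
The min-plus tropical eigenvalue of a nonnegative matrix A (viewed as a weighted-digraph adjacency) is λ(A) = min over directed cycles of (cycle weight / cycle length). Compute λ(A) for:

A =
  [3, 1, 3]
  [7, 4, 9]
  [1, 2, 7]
λ(A) = 2

Enumerate directed cycles and compute their means (weight / length). Sample:
  cycle 0 → 0: weight = 3, length = 1, mean = 3/1 ≈ 3.000
  cycle 1 → 1: weight = 4, length = 1, mean = 4/1 ≈ 4.000
  cycle 2 → 2: weight = 7, length = 1, mean = 7/1 ≈ 7.000
  cycle 0 → 1 → 0: weight = 8, length = 2, mean = 8/2 ≈ 4.000
  cycle 0 → 2 → 0: weight = 4, length = 2, mean = 4/2 ≈ 2.000
  cycle 1 → 0 → 1: weight = 8, length = 2, mean = 8/2 ≈ 4.000
Minimum mean = 2.000, attained e.g. along the cycle 0 → 2 → 0 with weight 4 and length 2. So λ(A) = 4/2 = 2.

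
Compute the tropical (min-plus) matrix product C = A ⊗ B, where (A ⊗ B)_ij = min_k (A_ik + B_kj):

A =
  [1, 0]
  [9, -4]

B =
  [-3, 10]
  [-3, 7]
A ⊗ B =
  [-3, 7]
  [-7, 3]

Apply the min-plus product entry-by-entry:
  C[0][0] = min over k of (A[0][0] + B[0][0] = 1 + -3 = -2, A[0][1] + B[1][0] = 0 + -3 = -3) = -3 (attained at k = 1)
  C[0][1] = min over k of (A[0][0] + B[0][1] = 1 + 10 = 11, A[0][1] + B[1][1] = 0 + 7 = 7) = 7 (attained at k = 1)
  C[1][0] = min over k of (A[1][0] + B[0][0] = 9 + -3 = 6, A[1][1] + B[1][0] = -4 + -3 = -7) = -7 (attained at k = 1)
  C[1][1] = min over k of (A[1][0] + B[0][1] = 9 + 10 = 19, A[1][1] + B[1][1] = -4 + 7 = 3) = 3 (attained at k = 1)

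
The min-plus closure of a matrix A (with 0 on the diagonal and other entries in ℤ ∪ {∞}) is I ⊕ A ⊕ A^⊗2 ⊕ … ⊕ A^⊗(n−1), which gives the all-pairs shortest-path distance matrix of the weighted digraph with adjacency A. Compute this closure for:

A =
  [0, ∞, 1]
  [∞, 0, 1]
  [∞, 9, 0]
Closure =
  [0, 10, 1]
  [∞, 0, 1]
  [∞, 9, 0]

This is the Floyd-Warshall all-pairs shortest-path computation. For each intermediate vertex k = 0, 1, …, 2, update dist[i][j] ← min(dist[i][j], dist[i][k] + dist[k][j]). The final matrix gives, for each (i, j), the minimum total weight of any directed path from i to j (possibly empty when i = j).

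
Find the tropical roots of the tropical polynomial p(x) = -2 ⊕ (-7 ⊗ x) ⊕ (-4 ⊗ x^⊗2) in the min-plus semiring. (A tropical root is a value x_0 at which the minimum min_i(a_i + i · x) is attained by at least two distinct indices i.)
Roots: {-3, 5}

Each tropical root is a break point of the lower envelope of the lines y = a_i + i · x (there are 3 lines, with slopes 0, 1, ..., 2). Only the lines that attain the minimum somewhere contribute to roots; other lines are dominated. Here the surviving (envelope) indices are i = 2, i = 1, i = 0.
Intersections between consecutive envelope lines give the roots: for adjacent envelope indices i < j the intersection is x = (a_i − a_j) / (j − i). Reading off the sorted break points: {-3, 5}.
Verification: at each break x_0, at least two indices attain the minimum of min_i(a_i + i · x_0).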